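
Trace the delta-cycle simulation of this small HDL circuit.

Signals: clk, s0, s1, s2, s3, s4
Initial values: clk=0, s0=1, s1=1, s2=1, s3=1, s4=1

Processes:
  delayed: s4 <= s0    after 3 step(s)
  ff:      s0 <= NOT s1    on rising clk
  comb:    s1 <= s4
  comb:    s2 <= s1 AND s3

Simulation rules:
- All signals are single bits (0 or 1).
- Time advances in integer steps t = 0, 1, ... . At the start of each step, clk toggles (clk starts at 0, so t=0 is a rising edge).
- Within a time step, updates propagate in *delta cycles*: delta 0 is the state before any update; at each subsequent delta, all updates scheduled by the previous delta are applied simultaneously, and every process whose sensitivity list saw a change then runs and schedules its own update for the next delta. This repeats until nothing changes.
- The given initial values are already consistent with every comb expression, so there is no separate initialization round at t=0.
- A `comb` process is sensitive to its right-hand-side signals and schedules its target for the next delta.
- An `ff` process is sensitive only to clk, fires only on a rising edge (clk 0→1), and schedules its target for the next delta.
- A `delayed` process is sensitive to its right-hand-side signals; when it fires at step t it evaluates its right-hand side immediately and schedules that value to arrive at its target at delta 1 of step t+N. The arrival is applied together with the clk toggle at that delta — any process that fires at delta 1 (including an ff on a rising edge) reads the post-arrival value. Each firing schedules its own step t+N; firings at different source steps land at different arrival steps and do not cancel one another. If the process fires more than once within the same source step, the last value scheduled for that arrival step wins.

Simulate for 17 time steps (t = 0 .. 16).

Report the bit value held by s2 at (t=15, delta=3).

t0.Δ0 s0=1 s1=1 s2=1 s4=1 clk=0 s3=1
t0.Δ1 s0=1 s1=1 s2=1 s4=1 clk=1 s3=1
t0.Δ2 s0=0 s1=1 s2=1 s4=1 clk=1 s3=1
t1.Δ0 s0=0 s1=1 s2=1 s4=1 clk=1 s3=1
t1.Δ1 s0=0 s1=1 s2=1 s4=1 clk=0 s3=1
t2.Δ0 s0=0 s1=1 s2=1 s4=1 clk=0 s3=1
t2.Δ1 s0=0 s1=1 s2=1 s4=1 clk=1 s3=1
t3.Δ0 s0=0 s1=1 s2=1 s4=1 clk=1 s3=1
t3.Δ1 s0=0 s1=1 s2=1 s4=0 clk=0 s3=1
t3.Δ2 s0=0 s1=0 s2=1 s4=0 clk=0 s3=1
t3.Δ3 s0=0 s1=0 s2=0 s4=0 clk=0 s3=1
t4.Δ0 s0=0 s1=0 s2=0 s4=0 clk=0 s3=1
t4.Δ1 s0=0 s1=0 s2=0 s4=0 clk=1 s3=1
t4.Δ2 s0=1 s1=0 s2=0 s4=0 clk=1 s3=1
t5.Δ0 s0=1 s1=0 s2=0 s4=0 clk=1 s3=1
t5.Δ1 s0=1 s1=0 s2=0 s4=0 clk=0 s3=1
t6.Δ0 s0=1 s1=0 s2=0 s4=0 clk=0 s3=1
t6.Δ1 s0=1 s1=0 s2=0 s4=0 clk=1 s3=1
t7.Δ0 s0=1 s1=0 s2=0 s4=0 clk=1 s3=1
t7.Δ1 s0=1 s1=0 s2=0 s4=1 clk=0 s3=1
t7.Δ2 s0=1 s1=1 s2=0 s4=1 clk=0 s3=1
t7.Δ3 s0=1 s1=1 s2=1 s4=1 clk=0 s3=1
t8.Δ0 s0=1 s1=1 s2=1 s4=1 clk=0 s3=1
t8.Δ1 s0=1 s1=1 s2=1 s4=1 clk=1 s3=1
t8.Δ2 s0=0 s1=1 s2=1 s4=1 clk=1 s3=1
t9.Δ0 s0=0 s1=1 s2=1 s4=1 clk=1 s3=1
t9.Δ1 s0=0 s1=1 s2=1 s4=1 clk=0 s3=1
t10.Δ0 s0=0 s1=1 s2=1 s4=1 clk=0 s3=1
t10.Δ1 s0=0 s1=1 s2=1 s4=1 clk=1 s3=1
t11.Δ0 s0=0 s1=1 s2=1 s4=1 clk=1 s3=1
t11.Δ1 s0=0 s1=1 s2=1 s4=0 clk=0 s3=1
t11.Δ2 s0=0 s1=0 s2=1 s4=0 clk=0 s3=1
t11.Δ3 s0=0 s1=0 s2=0 s4=0 clk=0 s3=1
t12.Δ0 s0=0 s1=0 s2=0 s4=0 clk=0 s3=1
t12.Δ1 s0=0 s1=0 s2=0 s4=0 clk=1 s3=1
t12.Δ2 s0=1 s1=0 s2=0 s4=0 clk=1 s3=1
t13.Δ0 s0=1 s1=0 s2=0 s4=0 clk=1 s3=1
t13.Δ1 s0=1 s1=0 s2=0 s4=0 clk=0 s3=1
t14.Δ0 s0=1 s1=0 s2=0 s4=0 clk=0 s3=1
t14.Δ1 s0=1 s1=0 s2=0 s4=0 clk=1 s3=1
t15.Δ0 s0=1 s1=0 s2=0 s4=0 clk=1 s3=1
t15.Δ1 s0=1 s1=0 s2=0 s4=1 clk=0 s3=1
t15.Δ2 s0=1 s1=1 s2=0 s4=1 clk=0 s3=1
t15.Δ3 s0=1 s1=1 s2=1 s4=1 clk=0 s3=1
t16.Δ0 s0=1 s1=1 s2=1 s4=1 clk=0 s3=1
t16.Δ1 s0=1 s1=1 s2=1 s4=1 clk=1 s3=1
t16.Δ2 s0=0 s1=1 s2=1 s4=1 clk=1 s3=1

1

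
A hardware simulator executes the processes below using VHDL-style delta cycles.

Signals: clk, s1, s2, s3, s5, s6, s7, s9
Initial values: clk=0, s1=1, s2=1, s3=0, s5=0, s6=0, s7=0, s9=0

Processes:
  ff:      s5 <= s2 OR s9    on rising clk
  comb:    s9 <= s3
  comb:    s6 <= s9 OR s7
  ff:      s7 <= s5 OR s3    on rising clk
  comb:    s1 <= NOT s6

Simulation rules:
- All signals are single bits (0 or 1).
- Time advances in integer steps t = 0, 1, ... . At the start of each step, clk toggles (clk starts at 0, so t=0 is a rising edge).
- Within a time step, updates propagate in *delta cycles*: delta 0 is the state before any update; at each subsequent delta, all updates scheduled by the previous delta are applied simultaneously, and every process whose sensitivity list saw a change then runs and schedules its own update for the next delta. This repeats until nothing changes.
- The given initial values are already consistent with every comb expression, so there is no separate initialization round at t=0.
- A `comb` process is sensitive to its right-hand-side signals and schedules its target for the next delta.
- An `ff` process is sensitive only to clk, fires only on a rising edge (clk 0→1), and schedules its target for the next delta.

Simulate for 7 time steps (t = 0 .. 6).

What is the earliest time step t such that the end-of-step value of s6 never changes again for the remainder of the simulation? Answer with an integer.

2

t0.Δ0 s7=0 s9=0 s3=0 s6=0 clk=0 s2=1 s5=0 s1=1
t0.Δ1 s7=0 s9=0 s3=0 s6=0 clk=1 s2=1 s5=0 s1=1
t0.Δ2 s7=0 s9=0 s3=0 s6=0 clk=1 s2=1 s5=1 s1=1
t1.Δ0 s7=0 s9=0 s3=0 s6=0 clk=1 s2=1 s5=1 s1=1
t1.Δ1 s7=0 s9=0 s3=0 s6=0 clk=0 s2=1 s5=1 s1=1
t2.Δ0 s7=0 s9=0 s3=0 s6=0 clk=0 s2=1 s5=1 s1=1
t2.Δ1 s7=0 s9=0 s3=0 s6=0 clk=1 s2=1 s5=1 s1=1
t2.Δ2 s7=1 s9=0 s3=0 s6=0 clk=1 s2=1 s5=1 s1=1
t2.Δ3 s7=1 s9=0 s3=0 s6=1 clk=1 s2=1 s5=1 s1=1
t2.Δ4 s7=1 s9=0 s3=0 s6=1 clk=1 s2=1 s5=1 s1=0
t3.Δ0 s7=1 s9=0 s3=0 s6=1 clk=1 s2=1 s5=1 s1=0
t3.Δ1 s7=1 s9=0 s3=0 s6=1 clk=0 s2=1 s5=1 s1=0
t4.Δ0 s7=1 s9=0 s3=0 s6=1 clk=0 s2=1 s5=1 s1=0
t4.Δ1 s7=1 s9=0 s3=0 s6=1 clk=1 s2=1 s5=1 s1=0
t5.Δ0 s7=1 s9=0 s3=0 s6=1 clk=1 s2=1 s5=1 s1=0
t5.Δ1 s7=1 s9=0 s3=0 s6=1 clk=0 s2=1 s5=1 s1=0
t6.Δ0 s7=1 s9=0 s3=0 s6=1 clk=0 s2=1 s5=1 s1=0
t6.Δ1 s7=1 s9=0 s3=0 s6=1 clk=1 s2=1 s5=1 s1=0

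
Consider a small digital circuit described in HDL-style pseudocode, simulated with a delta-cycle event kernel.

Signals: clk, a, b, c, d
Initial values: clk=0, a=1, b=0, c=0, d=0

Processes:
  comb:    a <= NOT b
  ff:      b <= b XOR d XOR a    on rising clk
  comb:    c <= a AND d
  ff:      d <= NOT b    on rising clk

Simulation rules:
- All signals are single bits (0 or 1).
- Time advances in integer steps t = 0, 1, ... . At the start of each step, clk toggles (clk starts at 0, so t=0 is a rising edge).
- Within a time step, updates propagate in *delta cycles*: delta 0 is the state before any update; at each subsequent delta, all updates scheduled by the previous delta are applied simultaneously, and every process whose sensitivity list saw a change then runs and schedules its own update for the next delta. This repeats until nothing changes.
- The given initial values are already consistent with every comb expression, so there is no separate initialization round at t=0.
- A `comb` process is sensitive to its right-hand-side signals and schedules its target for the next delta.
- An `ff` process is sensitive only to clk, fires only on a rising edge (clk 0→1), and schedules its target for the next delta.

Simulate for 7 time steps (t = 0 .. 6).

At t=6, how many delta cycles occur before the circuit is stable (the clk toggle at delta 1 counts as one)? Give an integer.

t=0 Δ0: b=0 clk=0 c=0 a=1 d=0
  Δ1: clk:0→1
  Δ2: b:0→1, d:0→1
  Δ3: c:0→1, a:1→0
  Δ4: c:1→0
  (4Δ to stable)
t=1 Δ0: b=1 clk=1 c=0 a=0 d=1
  Δ1: clk:1→0
  (1Δ to stable)
t=2 Δ0: b=1 clk=0 c=0 a=0 d=1
  Δ1: clk:0→1
  Δ2: b:1→0, d:1→0
  Δ3: a:0→1
  (3Δ to stable)
t=3 Δ0: b=0 clk=1 c=0 a=1 d=0
  Δ1: clk:1→0
  (1Δ to stable)
t=4 Δ0: b=0 clk=0 c=0 a=1 d=0
  Δ1: clk:0→1
  Δ2: b:0→1, d:0→1
  Δ3: c:0→1, a:1→0
  Δ4: c:1→0
  (4Δ to stable)
t=5 Δ0: b=1 clk=1 c=0 a=0 d=1
  Δ1: clk:1→0
  (1Δ to stable)
t=6 Δ0: b=1 clk=0 c=0 a=0 d=1
  Δ1: clk:0→1
  Δ2: b:1→0, d:1→0
  Δ3: a:0→1
  (3Δ to stable)

3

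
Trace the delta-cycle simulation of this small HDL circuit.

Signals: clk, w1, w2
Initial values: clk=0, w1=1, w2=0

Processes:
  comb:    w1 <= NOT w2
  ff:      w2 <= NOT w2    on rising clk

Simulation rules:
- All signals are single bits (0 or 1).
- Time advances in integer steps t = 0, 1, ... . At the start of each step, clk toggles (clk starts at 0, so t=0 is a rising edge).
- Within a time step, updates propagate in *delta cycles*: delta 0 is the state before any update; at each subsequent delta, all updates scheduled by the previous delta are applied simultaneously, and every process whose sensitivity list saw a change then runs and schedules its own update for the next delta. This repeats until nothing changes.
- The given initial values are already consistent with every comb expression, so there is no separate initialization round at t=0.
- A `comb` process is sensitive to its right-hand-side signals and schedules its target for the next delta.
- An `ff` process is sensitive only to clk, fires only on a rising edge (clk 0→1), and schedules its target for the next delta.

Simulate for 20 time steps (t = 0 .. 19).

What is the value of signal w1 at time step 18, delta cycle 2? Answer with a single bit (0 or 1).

t=0 Δ0: w2=0 w1=1 clk=0
  Δ1: clk:0→1
  Δ2: w2:0→1
  Δ3: w1:1→0
  (3Δ to stable)
t=1 Δ0: w2=1 w1=0 clk=1
  Δ1: clk:1→0
  (1Δ to stable)
t=2 Δ0: w2=1 w1=0 clk=0
  Δ1: clk:0→1
  Δ2: w2:1→0
  Δ3: w1:0→1
  (3Δ to stable)
t=3 Δ0: w2=0 w1=1 clk=1
  Δ1: clk:1→0
  (1Δ to stable)
t=4 Δ0: w2=0 w1=1 clk=0
  Δ1: clk:0→1
  Δ2: w2:0→1
  Δ3: w1:1→0
  (3Δ to stable)
t=5 Δ0: w2=1 w1=0 clk=1
  Δ1: clk:1→0
  (1Δ to stable)
t=6 Δ0: w2=1 w1=0 clk=0
  Δ1: clk:0→1
  Δ2: w2:1→0
  Δ3: w1:0→1
  (3Δ to stable)
t=7 Δ0: w2=0 w1=1 clk=1
  Δ1: clk:1→0
  (1Δ to stable)
t=8 Δ0: w2=0 w1=1 clk=0
  Δ1: clk:0→1
  Δ2: w2:0→1
  Δ3: w1:1→0
  (3Δ to stable)
t=9 Δ0: w2=1 w1=0 clk=1
  Δ1: clk:1→0
  (1Δ to stable)
t=10 Δ0: w2=1 w1=0 clk=0
  Δ1: clk:0→1
  Δ2: w2:1→0
  Δ3: w1:0→1
  (3Δ to stable)
t=11 Δ0: w2=0 w1=1 clk=1
  Δ1: clk:1→0
  (1Δ to stable)
t=12 Δ0: w2=0 w1=1 clk=0
  Δ1: clk:0→1
  Δ2: w2:0→1
  Δ3: w1:1→0
  (3Δ to stable)
t=13 Δ0: w2=1 w1=0 clk=1
  Δ1: clk:1→0
  (1Δ to stable)
t=14 Δ0: w2=1 w1=0 clk=0
  Δ1: clk:0→1
  Δ2: w2:1→0
  Δ3: w1:0→1
  (3Δ to stable)
t=15 Δ0: w2=0 w1=1 clk=1
  Δ1: clk:1→0
  (1Δ to stable)
t=16 Δ0: w2=0 w1=1 clk=0
  Δ1: clk:0→1
  Δ2: w2:0→1
  Δ3: w1:1→0
  (3Δ to stable)
t=17 Δ0: w2=1 w1=0 clk=1
  Δ1: clk:1→0
  (1Δ to stable)
t=18 Δ0: w2=1 w1=0 clk=0
  Δ1: clk:0→1
  Δ2: w2:1→0
  Δ3: w1:0→1
  (3Δ to stable)
t=19 Δ0: w2=0 w1=1 clk=1
  Δ1: clk:1→0
  (1Δ to stable)

0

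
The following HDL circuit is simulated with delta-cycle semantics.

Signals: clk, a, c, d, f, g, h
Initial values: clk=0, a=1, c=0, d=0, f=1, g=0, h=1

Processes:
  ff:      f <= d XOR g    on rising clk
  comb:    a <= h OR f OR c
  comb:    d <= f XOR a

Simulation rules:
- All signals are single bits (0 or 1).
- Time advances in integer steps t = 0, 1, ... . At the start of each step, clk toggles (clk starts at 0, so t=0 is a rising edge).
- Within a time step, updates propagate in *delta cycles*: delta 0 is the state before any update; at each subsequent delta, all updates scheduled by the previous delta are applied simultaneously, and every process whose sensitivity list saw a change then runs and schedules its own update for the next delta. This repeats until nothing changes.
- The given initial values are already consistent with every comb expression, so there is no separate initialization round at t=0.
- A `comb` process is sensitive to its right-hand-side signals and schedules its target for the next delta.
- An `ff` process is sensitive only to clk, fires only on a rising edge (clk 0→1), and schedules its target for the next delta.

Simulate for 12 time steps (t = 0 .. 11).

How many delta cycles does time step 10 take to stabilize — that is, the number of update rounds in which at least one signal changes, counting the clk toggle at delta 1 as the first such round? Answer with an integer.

3

t0.Δ0 clk=0 c=0 h=1 a=1 g=0 f=1 d=0
t0.Δ1 clk=1 c=0 h=1 a=1 g=0 f=1 d=0
t0.Δ2 clk=1 c=0 h=1 a=1 g=0 f=0 d=0
t0.Δ3 clk=1 c=0 h=1 a=1 g=0 f=0 d=1
t1.Δ0 clk=1 c=0 h=1 a=1 g=0 f=0 d=1
t1.Δ1 clk=0 c=0 h=1 a=1 g=0 f=0 d=1
t2.Δ0 clk=0 c=0 h=1 a=1 g=0 f=0 d=1
t2.Δ1 clk=1 c=0 h=1 a=1 g=0 f=0 d=1
t2.Δ2 clk=1 c=0 h=1 a=1 g=0 f=1 d=1
t2.Δ3 clk=1 c=0 h=1 a=1 g=0 f=1 d=0
t3.Δ0 clk=1 c=0 h=1 a=1 g=0 f=1 d=0
t3.Δ1 clk=0 c=0 h=1 a=1 g=0 f=1 d=0
t4.Δ0 clk=0 c=0 h=1 a=1 g=0 f=1 d=0
t4.Δ1 clk=1 c=0 h=1 a=1 g=0 f=1 d=0
t4.Δ2 clk=1 c=0 h=1 a=1 g=0 f=0 d=0
t4.Δ3 clk=1 c=0 h=1 a=1 g=0 f=0 d=1
t5.Δ0 clk=1 c=0 h=1 a=1 g=0 f=0 d=1
t5.Δ1 clk=0 c=0 h=1 a=1 g=0 f=0 d=1
t6.Δ0 clk=0 c=0 h=1 a=1 g=0 f=0 d=1
t6.Δ1 clk=1 c=0 h=1 a=1 g=0 f=0 d=1
t6.Δ2 clk=1 c=0 h=1 a=1 g=0 f=1 d=1
t6.Δ3 clk=1 c=0 h=1 a=1 g=0 f=1 d=0
t7.Δ0 clk=1 c=0 h=1 a=1 g=0 f=1 d=0
t7.Δ1 clk=0 c=0 h=1 a=1 g=0 f=1 d=0
t8.Δ0 clk=0 c=0 h=1 a=1 g=0 f=1 d=0
t8.Δ1 clk=1 c=0 h=1 a=1 g=0 f=1 d=0
t8.Δ2 clk=1 c=0 h=1 a=1 g=0 f=0 d=0
t8.Δ3 clk=1 c=0 h=1 a=1 g=0 f=0 d=1
t9.Δ0 clk=1 c=0 h=1 a=1 g=0 f=0 d=1
t9.Δ1 clk=0 c=0 h=1 a=1 g=0 f=0 d=1
t10.Δ0 clk=0 c=0 h=1 a=1 g=0 f=0 d=1
t10.Δ1 clk=1 c=0 h=1 a=1 g=0 f=0 d=1
t10.Δ2 clk=1 c=0 h=1 a=1 g=0 f=1 d=1
t10.Δ3 clk=1 c=0 h=1 a=1 g=0 f=1 d=0
t11.Δ0 clk=1 c=0 h=1 a=1 g=0 f=1 d=0
t11.Δ1 clk=0 c=0 h=1 a=1 g=0 f=1 d=0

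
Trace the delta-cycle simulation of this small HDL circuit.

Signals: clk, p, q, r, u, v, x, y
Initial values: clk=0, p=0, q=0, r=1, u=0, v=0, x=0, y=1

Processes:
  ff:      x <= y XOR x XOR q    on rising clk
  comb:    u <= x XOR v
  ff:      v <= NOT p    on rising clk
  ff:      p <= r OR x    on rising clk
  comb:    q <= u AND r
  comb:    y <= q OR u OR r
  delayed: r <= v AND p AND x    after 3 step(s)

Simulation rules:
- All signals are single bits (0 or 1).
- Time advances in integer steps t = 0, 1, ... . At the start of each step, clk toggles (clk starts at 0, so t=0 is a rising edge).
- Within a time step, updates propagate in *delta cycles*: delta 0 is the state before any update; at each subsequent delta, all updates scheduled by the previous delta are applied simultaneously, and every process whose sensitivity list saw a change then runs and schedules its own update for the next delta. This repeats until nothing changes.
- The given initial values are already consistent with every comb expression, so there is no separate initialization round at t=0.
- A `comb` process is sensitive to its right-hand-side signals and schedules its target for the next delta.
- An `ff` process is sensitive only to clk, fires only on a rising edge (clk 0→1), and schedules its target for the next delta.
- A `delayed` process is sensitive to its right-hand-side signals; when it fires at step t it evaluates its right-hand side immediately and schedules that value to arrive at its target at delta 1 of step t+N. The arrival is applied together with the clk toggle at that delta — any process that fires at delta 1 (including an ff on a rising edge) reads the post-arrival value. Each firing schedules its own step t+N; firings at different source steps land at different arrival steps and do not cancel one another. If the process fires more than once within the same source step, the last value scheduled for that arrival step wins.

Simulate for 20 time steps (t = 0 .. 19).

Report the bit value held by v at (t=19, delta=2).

0

[bits: q,x,y,v,r,p,clk,u]
t=0: Δ0=00101000 Δ1=00101010 Δ2=01111110 | 2Δ
t=1: Δ0=01111110 Δ1=01111100 | 1Δ
t=2: Δ0=01111100 Δ1=01111110 Δ2=00101110 | 2Δ
t=3: Δ0=00101110 Δ1=00101100 | 1Δ
t=4: Δ0=00101100 Δ1=00101110 Δ2=01101110 Δ3=01101111 Δ4=11101111 | 4Δ
t=5: Δ0=11101111 Δ1=11100101 Δ2=01100101 | 2Δ
t=6: Δ0=01100101 Δ1=01100111 Δ2=00100111 Δ3=00100110 Δ4=00000110 | 4Δ
t=7: Δ0=00000110 Δ1=00000100 | 1Δ
t=8: Δ0=00000100 Δ1=00000110 Δ2=00000010 | 2Δ
t=9: Δ0=00000010 Δ1=00000000 | 1Δ
t=10: Δ0=00000000 Δ1=00000010 Δ2=00010010 Δ3=00010011 Δ4=00110011 | 4Δ
t=11: Δ0=00110011 Δ1=00110001 | 1Δ
t=12: Δ0=00110001 Δ1=00110011 Δ2=01110011 Δ3=01110010 Δ4=01010010 | 4Δ
t=13: Δ0=01010010 Δ1=01010000 | 1Δ
t=14: Δ0=01010000 Δ1=01010010 Δ2=01010110 | 2Δ
t=15: Δ0=01010110 Δ1=01010100 | 1Δ
t=16: Δ0=01010100 Δ1=01010110 Δ2=01000110 Δ3=01000111 Δ4=01100111 | 4Δ
t=17: Δ0=01100111 Δ1=01101101 Δ2=11101101 | 2Δ
t=18: Δ0=11101101 Δ1=11101111 | 1Δ
t=19: Δ0=11101111 Δ1=11100101 Δ2=01100101 | 2Δ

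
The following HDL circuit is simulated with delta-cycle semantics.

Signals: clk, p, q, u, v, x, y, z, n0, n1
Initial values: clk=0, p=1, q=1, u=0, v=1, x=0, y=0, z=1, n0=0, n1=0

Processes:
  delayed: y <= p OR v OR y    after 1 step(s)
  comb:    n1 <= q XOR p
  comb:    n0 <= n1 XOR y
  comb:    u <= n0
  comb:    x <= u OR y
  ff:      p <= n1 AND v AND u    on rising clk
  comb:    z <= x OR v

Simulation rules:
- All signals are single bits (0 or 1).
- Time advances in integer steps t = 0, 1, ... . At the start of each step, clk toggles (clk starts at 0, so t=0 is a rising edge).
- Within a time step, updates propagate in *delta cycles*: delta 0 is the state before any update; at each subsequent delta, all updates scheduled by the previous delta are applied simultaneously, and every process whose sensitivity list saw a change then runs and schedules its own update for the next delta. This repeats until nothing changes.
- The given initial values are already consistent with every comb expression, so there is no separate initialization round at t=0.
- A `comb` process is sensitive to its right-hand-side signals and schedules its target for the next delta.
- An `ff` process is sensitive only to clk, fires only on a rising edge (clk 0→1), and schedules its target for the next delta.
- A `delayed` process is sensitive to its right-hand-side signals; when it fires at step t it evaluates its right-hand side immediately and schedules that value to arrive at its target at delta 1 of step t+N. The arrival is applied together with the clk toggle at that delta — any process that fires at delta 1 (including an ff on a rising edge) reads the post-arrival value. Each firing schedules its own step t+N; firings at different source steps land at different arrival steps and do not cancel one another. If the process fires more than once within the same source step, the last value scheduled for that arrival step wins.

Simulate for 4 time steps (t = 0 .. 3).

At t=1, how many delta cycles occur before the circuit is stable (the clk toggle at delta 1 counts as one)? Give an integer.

3

t0.Δ0 u=0 y=0 p=1 q=1 n1=0 z=1 n0=0 v=1 x=0 clk=0
t0.Δ1 u=0 y=0 p=1 q=1 n1=0 z=1 n0=0 v=1 x=0 clk=1
t0.Δ2 u=0 y=0 p=0 q=1 n1=0 z=1 n0=0 v=1 x=0 clk=1
t0.Δ3 u=0 y=0 p=0 q=1 n1=1 z=1 n0=0 v=1 x=0 clk=1
t0.Δ4 u=0 y=0 p=0 q=1 n1=1 z=1 n0=1 v=1 x=0 clk=1
t0.Δ5 u=1 y=0 p=0 q=1 n1=1 z=1 n0=1 v=1 x=0 clk=1
t0.Δ6 u=1 y=0 p=0 q=1 n1=1 z=1 n0=1 v=1 x=1 clk=1
t1.Δ0 u=1 y=0 p=0 q=1 n1=1 z=1 n0=1 v=1 x=1 clk=1
t1.Δ1 u=1 y=1 p=0 q=1 n1=1 z=1 n0=1 v=1 x=1 clk=0
t1.Δ2 u=1 y=1 p=0 q=1 n1=1 z=1 n0=0 v=1 x=1 clk=0
t1.Δ3 u=0 y=1 p=0 q=1 n1=1 z=1 n0=0 v=1 x=1 clk=0
t2.Δ0 u=0 y=1 p=0 q=1 n1=1 z=1 n0=0 v=1 x=1 clk=0
t2.Δ1 u=0 y=1 p=0 q=1 n1=1 z=1 n0=0 v=1 x=1 clk=1
t3.Δ0 u=0 y=1 p=0 q=1 n1=1 z=1 n0=0 v=1 x=1 clk=1
t3.Δ1 u=0 y=1 p=0 q=1 n1=1 z=1 n0=0 v=1 x=1 clk=0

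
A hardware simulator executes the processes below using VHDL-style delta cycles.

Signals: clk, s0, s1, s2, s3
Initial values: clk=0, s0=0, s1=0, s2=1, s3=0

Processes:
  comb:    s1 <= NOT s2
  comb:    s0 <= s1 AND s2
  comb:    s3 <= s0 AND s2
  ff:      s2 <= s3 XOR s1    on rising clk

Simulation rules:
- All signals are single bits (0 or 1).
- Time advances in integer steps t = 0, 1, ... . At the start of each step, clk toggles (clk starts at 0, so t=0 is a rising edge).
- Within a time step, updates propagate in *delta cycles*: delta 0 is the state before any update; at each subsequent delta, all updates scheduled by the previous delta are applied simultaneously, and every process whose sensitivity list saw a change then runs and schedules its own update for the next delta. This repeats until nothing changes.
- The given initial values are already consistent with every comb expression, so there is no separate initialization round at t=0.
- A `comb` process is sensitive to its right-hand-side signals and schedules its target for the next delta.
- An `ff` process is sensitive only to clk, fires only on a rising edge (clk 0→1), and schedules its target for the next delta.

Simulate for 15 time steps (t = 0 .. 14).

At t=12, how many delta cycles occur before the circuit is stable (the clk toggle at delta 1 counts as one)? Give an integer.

3

t0.Δ0 s0=0 s1=0 s3=0 s2=1 clk=0
t0.Δ1 s0=0 s1=0 s3=0 s2=1 clk=1
t0.Δ2 s0=0 s1=0 s3=0 s2=0 clk=1
t0.Δ3 s0=0 s1=1 s3=0 s2=0 clk=1
t1.Δ0 s0=0 s1=1 s3=0 s2=0 clk=1
t1.Δ1 s0=0 s1=1 s3=0 s2=0 clk=0
t2.Δ0 s0=0 s1=1 s3=0 s2=0 clk=0
t2.Δ1 s0=0 s1=1 s3=0 s2=0 clk=1
t2.Δ2 s0=0 s1=1 s3=0 s2=1 clk=1
t2.Δ3 s0=1 s1=0 s3=0 s2=1 clk=1
t2.Δ4 s0=0 s1=0 s3=1 s2=1 clk=1
t2.Δ5 s0=0 s1=0 s3=0 s2=1 clk=1
t3.Δ0 s0=0 s1=0 s3=0 s2=1 clk=1
t3.Δ1 s0=0 s1=0 s3=0 s2=1 clk=0
t4.Δ0 s0=0 s1=0 s3=0 s2=1 clk=0
t4.Δ1 s0=0 s1=0 s3=0 s2=1 clk=1
t4.Δ2 s0=0 s1=0 s3=0 s2=0 clk=1
t4.Δ3 s0=0 s1=1 s3=0 s2=0 clk=1
t5.Δ0 s0=0 s1=1 s3=0 s2=0 clk=1
t5.Δ1 s0=0 s1=1 s3=0 s2=0 clk=0
t6.Δ0 s0=0 s1=1 s3=0 s2=0 clk=0
t6.Δ1 s0=0 s1=1 s3=0 s2=0 clk=1
t6.Δ2 s0=0 s1=1 s3=0 s2=1 clk=1
t6.Δ3 s0=1 s1=0 s3=0 s2=1 clk=1
t6.Δ4 s0=0 s1=0 s3=1 s2=1 clk=1
t6.Δ5 s0=0 s1=0 s3=0 s2=1 clk=1
t7.Δ0 s0=0 s1=0 s3=0 s2=1 clk=1
t7.Δ1 s0=0 s1=0 s3=0 s2=1 clk=0
t8.Δ0 s0=0 s1=0 s3=0 s2=1 clk=0
t8.Δ1 s0=0 s1=0 s3=0 s2=1 clk=1
t8.Δ2 s0=0 s1=0 s3=0 s2=0 clk=1
t8.Δ3 s0=0 s1=1 s3=0 s2=0 clk=1
t9.Δ0 s0=0 s1=1 s3=0 s2=0 clk=1
t9.Δ1 s0=0 s1=1 s3=0 s2=0 clk=0
t10.Δ0 s0=0 s1=1 s3=0 s2=0 clk=0
t10.Δ1 s0=0 s1=1 s3=0 s2=0 clk=1
t10.Δ2 s0=0 s1=1 s3=0 s2=1 clk=1
t10.Δ3 s0=1 s1=0 s3=0 s2=1 clk=1
t10.Δ4 s0=0 s1=0 s3=1 s2=1 clk=1
t10.Δ5 s0=0 s1=0 s3=0 s2=1 clk=1
t11.Δ0 s0=0 s1=0 s3=0 s2=1 clk=1
t11.Δ1 s0=0 s1=0 s3=0 s2=1 clk=0
t12.Δ0 s0=0 s1=0 s3=0 s2=1 clk=0
t12.Δ1 s0=0 s1=0 s3=0 s2=1 clk=1
t12.Δ2 s0=0 s1=0 s3=0 s2=0 clk=1
t12.Δ3 s0=0 s1=1 s3=0 s2=0 clk=1
t13.Δ0 s0=0 s1=1 s3=0 s2=0 clk=1
t13.Δ1 s0=0 s1=1 s3=0 s2=0 clk=0
t14.Δ0 s0=0 s1=1 s3=0 s2=0 clk=0
t14.Δ1 s0=0 s1=1 s3=0 s2=0 clk=1
t14.Δ2 s0=0 s1=1 s3=0 s2=1 clk=1
t14.Δ3 s0=1 s1=0 s3=0 s2=1 clk=1
t14.Δ4 s0=0 s1=0 s3=1 s2=1 clk=1
t14.Δ5 s0=0 s1=0 s3=0 s2=1 clk=1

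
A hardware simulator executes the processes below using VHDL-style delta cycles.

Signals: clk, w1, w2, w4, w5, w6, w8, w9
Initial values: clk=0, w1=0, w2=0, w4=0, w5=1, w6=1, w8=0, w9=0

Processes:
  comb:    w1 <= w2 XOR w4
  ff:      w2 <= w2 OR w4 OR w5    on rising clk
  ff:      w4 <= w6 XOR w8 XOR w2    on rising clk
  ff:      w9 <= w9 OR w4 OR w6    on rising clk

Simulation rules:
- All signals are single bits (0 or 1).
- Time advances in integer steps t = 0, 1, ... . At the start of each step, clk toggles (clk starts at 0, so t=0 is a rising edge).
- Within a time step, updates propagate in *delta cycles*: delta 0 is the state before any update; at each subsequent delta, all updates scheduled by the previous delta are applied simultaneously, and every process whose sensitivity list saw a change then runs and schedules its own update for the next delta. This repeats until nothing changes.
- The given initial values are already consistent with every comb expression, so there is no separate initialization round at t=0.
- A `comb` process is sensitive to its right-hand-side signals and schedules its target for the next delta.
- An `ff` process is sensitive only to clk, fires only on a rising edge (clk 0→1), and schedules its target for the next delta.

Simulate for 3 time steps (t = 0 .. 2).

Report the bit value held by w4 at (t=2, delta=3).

[bits: w8,w5,w1,w2,w4,w9,clk,w6]
t=0: Δ0=01000001 Δ1=01000011 Δ2=01011111 | 2Δ
t=1: Δ0=01011111 Δ1=01011101 | 1Δ
t=2: Δ0=01011101 Δ1=01011111 Δ2=01010111 Δ3=01110111 | 3Δ

0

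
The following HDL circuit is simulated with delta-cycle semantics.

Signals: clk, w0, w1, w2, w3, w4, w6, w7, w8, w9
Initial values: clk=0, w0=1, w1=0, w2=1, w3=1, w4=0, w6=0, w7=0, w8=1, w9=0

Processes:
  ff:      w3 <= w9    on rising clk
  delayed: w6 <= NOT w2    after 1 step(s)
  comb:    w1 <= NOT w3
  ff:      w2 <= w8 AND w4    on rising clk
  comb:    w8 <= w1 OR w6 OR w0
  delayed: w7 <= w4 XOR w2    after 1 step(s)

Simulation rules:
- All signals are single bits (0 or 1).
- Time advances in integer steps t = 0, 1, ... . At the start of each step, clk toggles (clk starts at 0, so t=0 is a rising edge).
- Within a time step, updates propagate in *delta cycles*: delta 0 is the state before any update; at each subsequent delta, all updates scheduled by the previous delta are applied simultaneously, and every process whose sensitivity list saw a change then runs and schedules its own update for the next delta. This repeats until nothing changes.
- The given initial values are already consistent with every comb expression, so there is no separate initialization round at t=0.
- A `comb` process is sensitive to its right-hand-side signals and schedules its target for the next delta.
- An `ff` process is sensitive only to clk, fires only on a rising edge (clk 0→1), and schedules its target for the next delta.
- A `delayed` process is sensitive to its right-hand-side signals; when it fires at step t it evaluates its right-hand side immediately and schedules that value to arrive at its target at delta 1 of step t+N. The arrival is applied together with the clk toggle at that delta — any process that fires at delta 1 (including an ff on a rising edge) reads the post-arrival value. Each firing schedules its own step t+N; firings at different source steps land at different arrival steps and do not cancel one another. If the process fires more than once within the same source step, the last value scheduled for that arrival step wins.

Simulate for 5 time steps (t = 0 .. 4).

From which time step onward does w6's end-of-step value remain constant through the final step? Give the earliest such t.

t0.Δ0 w0=1 w2=1 w3=1 w7=0 w1=0 w8=1 w9=0 clk=0 w6=0 w4=0
t0.Δ1 w0=1 w2=1 w3=1 w7=0 w1=0 w8=1 w9=0 clk=1 w6=0 w4=0
t0.Δ2 w0=1 w2=0 w3=0 w7=0 w1=0 w8=1 w9=0 clk=1 w6=0 w4=0
t0.Δ3 w0=1 w2=0 w3=0 w7=0 w1=1 w8=1 w9=0 clk=1 w6=0 w4=0
t1.Δ0 w0=1 w2=0 w3=0 w7=0 w1=1 w8=1 w9=0 clk=1 w6=0 w4=0
t1.Δ1 w0=1 w2=0 w3=0 w7=0 w1=1 w8=1 w9=0 clk=0 w6=1 w4=0
t2.Δ0 w0=1 w2=0 w3=0 w7=0 w1=1 w8=1 w9=0 clk=0 w6=1 w4=0
t2.Δ1 w0=1 w2=0 w3=0 w7=0 w1=1 w8=1 w9=0 clk=1 w6=1 w4=0
t3.Δ0 w0=1 w2=0 w3=0 w7=0 w1=1 w8=1 w9=0 clk=1 w6=1 w4=0
t3.Δ1 w0=1 w2=0 w3=0 w7=0 w1=1 w8=1 w9=0 clk=0 w6=1 w4=0
t4.Δ0 w0=1 w2=0 w3=0 w7=0 w1=1 w8=1 w9=0 clk=0 w6=1 w4=0
t4.Δ1 w0=1 w2=0 w3=0 w7=0 w1=1 w8=1 w9=0 clk=1 w6=1 w4=0

1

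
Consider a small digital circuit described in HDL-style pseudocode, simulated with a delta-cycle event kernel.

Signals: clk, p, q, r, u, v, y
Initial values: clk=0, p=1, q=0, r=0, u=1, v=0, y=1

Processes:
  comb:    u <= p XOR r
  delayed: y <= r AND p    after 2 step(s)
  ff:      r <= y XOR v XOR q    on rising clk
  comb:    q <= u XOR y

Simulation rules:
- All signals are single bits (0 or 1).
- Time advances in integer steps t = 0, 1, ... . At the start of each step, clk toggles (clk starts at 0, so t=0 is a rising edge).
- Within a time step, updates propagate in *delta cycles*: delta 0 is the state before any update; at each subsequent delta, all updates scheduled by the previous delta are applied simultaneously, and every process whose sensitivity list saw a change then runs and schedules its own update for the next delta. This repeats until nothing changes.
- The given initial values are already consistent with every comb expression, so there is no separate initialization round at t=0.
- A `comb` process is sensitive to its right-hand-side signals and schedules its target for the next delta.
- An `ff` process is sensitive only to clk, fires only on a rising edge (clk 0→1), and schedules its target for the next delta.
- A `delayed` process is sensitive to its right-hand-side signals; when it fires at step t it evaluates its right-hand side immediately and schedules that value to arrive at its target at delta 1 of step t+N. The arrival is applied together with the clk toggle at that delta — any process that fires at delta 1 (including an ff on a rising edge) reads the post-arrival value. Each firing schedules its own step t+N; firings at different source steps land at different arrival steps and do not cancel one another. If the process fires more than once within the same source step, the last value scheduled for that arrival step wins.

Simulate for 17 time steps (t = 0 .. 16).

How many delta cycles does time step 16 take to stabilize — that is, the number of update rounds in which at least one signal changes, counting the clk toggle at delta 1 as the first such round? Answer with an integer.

t0.Δ0 p=1 v=0 y=1 q=0 clk=0 r=0 u=1
t0.Δ1 p=1 v=0 y=1 q=0 clk=1 r=0 u=1
t0.Δ2 p=1 v=0 y=1 q=0 clk=1 r=1 u=1
t0.Δ3 p=1 v=0 y=1 q=0 clk=1 r=1 u=0
t0.Δ4 p=1 v=0 y=1 q=1 clk=1 r=1 u=0
t1.Δ0 p=1 v=0 y=1 q=1 clk=1 r=1 u=0
t1.Δ1 p=1 v=0 y=1 q=1 clk=0 r=1 u=0
t2.Δ0 p=1 v=0 y=1 q=1 clk=0 r=1 u=0
t2.Δ1 p=1 v=0 y=1 q=1 clk=1 r=1 u=0
t2.Δ2 p=1 v=0 y=1 q=1 clk=1 r=0 u=0
t2.Δ3 p=1 v=0 y=1 q=1 clk=1 r=0 u=1
t2.Δ4 p=1 v=0 y=1 q=0 clk=1 r=0 u=1
t3.Δ0 p=1 v=0 y=1 q=0 clk=1 r=0 u=1
t3.Δ1 p=1 v=0 y=1 q=0 clk=0 r=0 u=1
t4.Δ0 p=1 v=0 y=1 q=0 clk=0 r=0 u=1
t4.Δ1 p=1 v=0 y=0 q=0 clk=1 r=0 u=1
t4.Δ2 p=1 v=0 y=0 q=1 clk=1 r=0 u=1
t5.Δ0 p=1 v=0 y=0 q=1 clk=1 r=0 u=1
t5.Δ1 p=1 v=0 y=0 q=1 clk=0 r=0 u=1
t6.Δ0 p=1 v=0 y=0 q=1 clk=0 r=0 u=1
t6.Δ1 p=1 v=0 y=0 q=1 clk=1 r=0 u=1
t6.Δ2 p=1 v=0 y=0 q=1 clk=1 r=1 u=1
t6.Δ3 p=1 v=0 y=0 q=1 clk=1 r=1 u=0
t6.Δ4 p=1 v=0 y=0 q=0 clk=1 r=1 u=0
t7.Δ0 p=1 v=0 y=0 q=0 clk=1 r=1 u=0
t7.Δ1 p=1 v=0 y=0 q=0 clk=0 r=1 u=0
t8.Δ0 p=1 v=0 y=0 q=0 clk=0 r=1 u=0
t8.Δ1 p=1 v=0 y=1 q=0 clk=1 r=1 u=0
t8.Δ2 p=1 v=0 y=1 q=1 clk=1 r=1 u=0
t9.Δ0 p=1 v=0 y=1 q=1 clk=1 r=1 u=0
t9.Δ1 p=1 v=0 y=1 q=1 clk=0 r=1 u=0
t10.Δ0 p=1 v=0 y=1 q=1 clk=0 r=1 u=0
t10.Δ1 p=1 v=0 y=1 q=1 clk=1 r=1 u=0
t10.Δ2 p=1 v=0 y=1 q=1 clk=1 r=0 u=0
t10.Δ3 p=1 v=0 y=1 q=1 clk=1 r=0 u=1
t10.Δ4 p=1 v=0 y=1 q=0 clk=1 r=0 u=1
t11.Δ0 p=1 v=0 y=1 q=0 clk=1 r=0 u=1
t11.Δ1 p=1 v=0 y=1 q=0 clk=0 r=0 u=1
t12.Δ0 p=1 v=0 y=1 q=0 clk=0 r=0 u=1
t12.Δ1 p=1 v=0 y=0 q=0 clk=1 r=0 u=1
t12.Δ2 p=1 v=0 y=0 q=1 clk=1 r=0 u=1
t13.Δ0 p=1 v=0 y=0 q=1 clk=1 r=0 u=1
t13.Δ1 p=1 v=0 y=0 q=1 clk=0 r=0 u=1
t14.Δ0 p=1 v=0 y=0 q=1 clk=0 r=0 u=1
t14.Δ1 p=1 v=0 y=0 q=1 clk=1 r=0 u=1
t14.Δ2 p=1 v=0 y=0 q=1 clk=1 r=1 u=1
t14.Δ3 p=1 v=0 y=0 q=1 clk=1 r=1 u=0
t14.Δ4 p=1 v=0 y=0 q=0 clk=1 r=1 u=0
t15.Δ0 p=1 v=0 y=0 q=0 clk=1 r=1 u=0
t15.Δ1 p=1 v=0 y=0 q=0 clk=0 r=1 u=0
t16.Δ0 p=1 v=0 y=0 q=0 clk=0 r=1 u=0
t16.Δ1 p=1 v=0 y=1 q=0 clk=1 r=1 u=0
t16.Δ2 p=1 v=0 y=1 q=1 clk=1 r=1 u=0

2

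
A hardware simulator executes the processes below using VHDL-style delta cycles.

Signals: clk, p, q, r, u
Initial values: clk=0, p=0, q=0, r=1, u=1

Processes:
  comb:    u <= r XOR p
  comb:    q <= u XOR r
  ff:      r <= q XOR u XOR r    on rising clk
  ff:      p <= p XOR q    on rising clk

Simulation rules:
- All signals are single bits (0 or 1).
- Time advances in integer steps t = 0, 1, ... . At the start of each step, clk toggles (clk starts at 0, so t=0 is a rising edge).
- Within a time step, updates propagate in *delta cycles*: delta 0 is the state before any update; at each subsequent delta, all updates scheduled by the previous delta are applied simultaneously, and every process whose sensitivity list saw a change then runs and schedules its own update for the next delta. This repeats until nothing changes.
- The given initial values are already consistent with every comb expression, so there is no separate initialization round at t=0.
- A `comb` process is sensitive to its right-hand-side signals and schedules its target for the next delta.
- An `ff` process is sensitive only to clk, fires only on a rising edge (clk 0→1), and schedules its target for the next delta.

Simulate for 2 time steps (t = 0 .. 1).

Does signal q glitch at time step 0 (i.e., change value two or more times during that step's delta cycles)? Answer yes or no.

[bits: r,q,clk,u,p]
t=0: Δ0=10010 Δ1=10110 Δ2=00110 Δ3=01100 Δ4=00100 | 4Δ
t=1: Δ0=00100 Δ1=00000 | 1Δ

yes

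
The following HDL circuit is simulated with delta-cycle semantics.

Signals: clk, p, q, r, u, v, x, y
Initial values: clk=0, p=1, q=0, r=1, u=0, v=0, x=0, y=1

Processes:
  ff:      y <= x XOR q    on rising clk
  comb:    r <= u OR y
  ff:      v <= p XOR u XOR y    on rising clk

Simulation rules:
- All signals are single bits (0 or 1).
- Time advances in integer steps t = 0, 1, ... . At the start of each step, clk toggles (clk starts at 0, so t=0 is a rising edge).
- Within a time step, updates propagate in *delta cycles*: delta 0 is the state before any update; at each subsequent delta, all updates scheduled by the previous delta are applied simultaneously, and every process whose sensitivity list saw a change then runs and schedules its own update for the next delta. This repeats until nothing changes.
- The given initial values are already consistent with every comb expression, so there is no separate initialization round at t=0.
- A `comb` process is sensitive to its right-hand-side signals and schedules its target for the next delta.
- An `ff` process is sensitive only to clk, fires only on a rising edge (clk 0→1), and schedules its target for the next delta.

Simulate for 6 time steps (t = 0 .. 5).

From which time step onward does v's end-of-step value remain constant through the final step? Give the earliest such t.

[bits: u,q,y,r,clk,v,p,x]
t=0: Δ0=00110010 Δ1=00111010 Δ2=00011010 Δ3=00001010 | 3Δ
t=1: Δ0=00001010 Δ1=00000010 | 1Δ
t=2: Δ0=00000010 Δ1=00001010 Δ2=00001110 | 2Δ
t=3: Δ0=00001110 Δ1=00000110 | 1Δ
t=4: Δ0=00000110 Δ1=00001110 | 1Δ
t=5: Δ0=00001110 Δ1=00000110 | 1Δ

2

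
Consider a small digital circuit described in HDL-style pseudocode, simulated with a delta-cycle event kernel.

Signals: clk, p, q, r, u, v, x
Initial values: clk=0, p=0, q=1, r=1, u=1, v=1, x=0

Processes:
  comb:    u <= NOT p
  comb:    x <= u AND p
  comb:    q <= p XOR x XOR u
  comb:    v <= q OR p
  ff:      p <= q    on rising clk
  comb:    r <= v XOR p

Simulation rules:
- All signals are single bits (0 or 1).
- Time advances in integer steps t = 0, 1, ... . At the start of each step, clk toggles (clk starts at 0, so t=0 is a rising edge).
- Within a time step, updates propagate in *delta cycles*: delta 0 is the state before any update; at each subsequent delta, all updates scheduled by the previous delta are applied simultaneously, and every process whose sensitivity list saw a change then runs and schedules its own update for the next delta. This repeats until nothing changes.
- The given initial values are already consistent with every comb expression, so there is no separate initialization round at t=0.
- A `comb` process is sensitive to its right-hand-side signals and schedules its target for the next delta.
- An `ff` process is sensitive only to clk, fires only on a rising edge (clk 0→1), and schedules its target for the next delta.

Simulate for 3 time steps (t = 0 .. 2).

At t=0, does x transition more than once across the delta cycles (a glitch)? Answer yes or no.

yes

t=0 Δ0: q=1 v=1 u=1 clk=0 p=0 x=0 r=1
  Δ1: clk:0→1
  Δ2: p:0→1
  Δ3: q:1→0, u:1→0, x:0→1, r:1→0
  Δ4: x:1→0
  Δ5: q:0→1
  (5Δ to stable)
t=1 Δ0: q=1 v=1 u=0 clk=1 p=1 x=0 r=0
  Δ1: clk:1→0
  (1Δ to stable)
t=2 Δ0: q=1 v=1 u=0 clk=0 p=1 x=0 r=0
  Δ1: clk:0→1
  (1Δ to stable)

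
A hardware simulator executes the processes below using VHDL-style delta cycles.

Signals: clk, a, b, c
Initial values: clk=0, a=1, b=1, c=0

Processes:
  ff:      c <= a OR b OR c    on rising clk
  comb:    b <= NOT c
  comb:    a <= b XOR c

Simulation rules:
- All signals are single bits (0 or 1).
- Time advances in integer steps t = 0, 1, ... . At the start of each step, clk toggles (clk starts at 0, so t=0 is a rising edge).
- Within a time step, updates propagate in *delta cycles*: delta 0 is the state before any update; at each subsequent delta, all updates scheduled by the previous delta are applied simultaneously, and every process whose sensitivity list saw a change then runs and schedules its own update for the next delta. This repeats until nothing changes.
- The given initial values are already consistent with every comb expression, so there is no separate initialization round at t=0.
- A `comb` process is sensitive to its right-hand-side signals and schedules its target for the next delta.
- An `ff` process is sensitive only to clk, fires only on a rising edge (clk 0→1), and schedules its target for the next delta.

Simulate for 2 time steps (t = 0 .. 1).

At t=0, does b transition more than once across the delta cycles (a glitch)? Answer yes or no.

t0.Δ0 a=1 clk=0 b=1 c=0
t0.Δ1 a=1 clk=1 b=1 c=0
t0.Δ2 a=1 clk=1 b=1 c=1
t0.Δ3 a=0 clk=1 b=0 c=1
t0.Δ4 a=1 clk=1 b=0 c=1
t1.Δ0 a=1 clk=1 b=0 c=1
t1.Δ1 a=1 clk=0 b=0 c=1

no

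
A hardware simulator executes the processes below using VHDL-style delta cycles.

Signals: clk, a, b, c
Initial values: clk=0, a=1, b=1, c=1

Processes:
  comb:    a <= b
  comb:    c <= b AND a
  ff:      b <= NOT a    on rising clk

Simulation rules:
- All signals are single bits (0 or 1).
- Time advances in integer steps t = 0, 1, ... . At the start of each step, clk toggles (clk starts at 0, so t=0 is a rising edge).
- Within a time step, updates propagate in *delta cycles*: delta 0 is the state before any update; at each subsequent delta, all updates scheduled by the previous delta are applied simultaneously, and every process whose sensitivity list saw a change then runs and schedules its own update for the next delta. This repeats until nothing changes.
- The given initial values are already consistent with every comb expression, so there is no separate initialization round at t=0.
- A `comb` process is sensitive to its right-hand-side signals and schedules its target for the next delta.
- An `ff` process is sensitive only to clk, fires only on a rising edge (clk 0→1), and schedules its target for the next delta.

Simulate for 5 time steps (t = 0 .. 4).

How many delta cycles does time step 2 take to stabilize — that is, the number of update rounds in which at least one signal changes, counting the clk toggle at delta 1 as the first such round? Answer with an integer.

4

t0.Δ0 clk=0 b=1 a=1 c=1
t0.Δ1 clk=1 b=1 a=1 c=1
t0.Δ2 clk=1 b=0 a=1 c=1
t0.Δ3 clk=1 b=0 a=0 c=0
t1.Δ0 clk=1 b=0 a=0 c=0
t1.Δ1 clk=0 b=0 a=0 c=0
t2.Δ0 clk=0 b=0 a=0 c=0
t2.Δ1 clk=1 b=0 a=0 c=0
t2.Δ2 clk=1 b=1 a=0 c=0
t2.Δ3 clk=1 b=1 a=1 c=0
t2.Δ4 clk=1 b=1 a=1 c=1
t3.Δ0 clk=1 b=1 a=1 c=1
t3.Δ1 clk=0 b=1 a=1 c=1
t4.Δ0 clk=0 b=1 a=1 c=1
t4.Δ1 clk=1 b=1 a=1 c=1
t4.Δ2 clk=1 b=0 a=1 c=1
t4.Δ3 clk=1 b=0 a=0 c=0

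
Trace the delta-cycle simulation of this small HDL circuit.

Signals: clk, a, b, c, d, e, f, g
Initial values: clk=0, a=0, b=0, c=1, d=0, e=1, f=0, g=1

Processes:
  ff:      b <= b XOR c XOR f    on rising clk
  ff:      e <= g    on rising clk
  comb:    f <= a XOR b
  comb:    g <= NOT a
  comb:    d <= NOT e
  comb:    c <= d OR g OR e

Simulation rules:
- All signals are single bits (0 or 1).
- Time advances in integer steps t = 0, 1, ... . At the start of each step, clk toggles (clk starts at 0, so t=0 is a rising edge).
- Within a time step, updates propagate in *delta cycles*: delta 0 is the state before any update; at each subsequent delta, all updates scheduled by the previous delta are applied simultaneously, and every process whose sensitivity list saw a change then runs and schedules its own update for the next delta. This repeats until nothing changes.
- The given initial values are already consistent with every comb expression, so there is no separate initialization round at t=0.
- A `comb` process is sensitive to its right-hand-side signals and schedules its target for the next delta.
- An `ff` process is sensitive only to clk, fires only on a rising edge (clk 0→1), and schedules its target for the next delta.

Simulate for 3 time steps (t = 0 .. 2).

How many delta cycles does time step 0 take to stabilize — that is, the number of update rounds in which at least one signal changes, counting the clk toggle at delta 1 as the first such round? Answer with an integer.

3

[bits: d,g,b,a,c,e,f,clk]
t=0: Δ0=01001100 Δ1=01001101 Δ2=01101101 Δ3=01101111 | 3Δ
t=1: Δ0=01101111 Δ1=01101110 | 1Δ
t=2: Δ0=01101110 Δ1=01101111 | 1Δ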